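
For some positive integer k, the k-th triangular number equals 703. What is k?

37

Set n(n+1)/2 = 703, giving n² + n − 1406 = 0.
The discriminant is 1 + 8·703 = 5625, and √5625 = 75.
So n = (-1 + 75) / 2 = 74/2 = 37.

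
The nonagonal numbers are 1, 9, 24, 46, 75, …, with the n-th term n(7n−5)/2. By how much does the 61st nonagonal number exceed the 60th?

421

Consecutive nonagonal numbers differ by 7n − 6: here 7·61 − 6 = 421.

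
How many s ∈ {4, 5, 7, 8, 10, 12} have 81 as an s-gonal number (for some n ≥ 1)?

2

s = 4: P(4, 9) = 81. ✓
s = 5: P(5, 7) = 70 and P(5, 8) = 92; 81 is not s-gonal.
s = 7: P(7, 6) = 81. ✓
s = 8: P(8, 5) = 65 and P(8, 6) = 96; 81 is not s-gonal.
s = 10: P(10, 4) = 52 and P(10, 5) = 85; 81 is not s-gonal.
s = 12: P(12, 4) = 64 and P(12, 5) = 105; 81 is not s-gonal.
Hits: s ∈ {4, 7} → 2.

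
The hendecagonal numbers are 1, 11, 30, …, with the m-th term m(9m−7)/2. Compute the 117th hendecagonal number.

61191

The 117th hendecagonal number is n(9n−7)/2 with n = 117.
117·(9·117 − 7)/2 = 117·1046/2 = 117·523 = 61191.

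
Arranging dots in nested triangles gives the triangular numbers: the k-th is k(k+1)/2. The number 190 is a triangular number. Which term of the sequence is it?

19

Set n(n+1)/2 = 190, giving n² + n − 380 = 0.
So n = (-1 + 39) / 2 = 38/2 = 19.
Check: 19·20/2 = 190. ✓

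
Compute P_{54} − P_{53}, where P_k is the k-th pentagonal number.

160

Consecutive pentagonal numbers differ by 3n − 2: here 3·54 − 2 = 160.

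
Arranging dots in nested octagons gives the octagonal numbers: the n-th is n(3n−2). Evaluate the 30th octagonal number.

2640

The 30th octagonal number is n(3n−2) with n = 30.
30·(3·30 − 2) = 30·88 = 2640.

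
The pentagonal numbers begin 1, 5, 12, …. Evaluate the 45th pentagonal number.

The 45th pentagonal number is n(3n−1)/2 with n = 45.
45·(3·45 − 1)/2 = 45·134/2 = 45·67 = 3015.

3015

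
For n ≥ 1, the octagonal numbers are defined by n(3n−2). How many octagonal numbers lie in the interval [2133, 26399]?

The n-th octagonal number is n(3n−2).
Smallest index with value ≥ 2133: n = 27 (giving 2133).
Largest index with value ≤ 26399: n = 94 (giving 26320).
Indices 27 through 94: 68 terms.

68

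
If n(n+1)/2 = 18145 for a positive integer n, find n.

Set n(n+1)/2 = 18145, giving n² + n − 36290 = 0.
The discriminant is 1 + 8·18145 = 145161, and √145161 = 381.
So n = (-1 + 381) / 2 = 380/2 = 190.
Check: 190·191/2 = 18145. ✓

190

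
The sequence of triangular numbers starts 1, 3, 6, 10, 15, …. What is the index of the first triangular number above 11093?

Solve n(n+1)/2 > 11093 for integer n.
The largest n with value ≤ 11093 is 148 (since 11026 ≤ 11093 < 11175), so the first above is n = 149, value 11175.

149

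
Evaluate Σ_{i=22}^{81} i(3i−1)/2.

Σ i(3i−1)/2 = (3Σi² − Σi) / 2 over i = 22..81.
Σi = 3321 − 231 = 3090 and Σi² = 180441 − 3311 = 177130.
(3·177130 − 1·3090) / 2 = 528300/2 = 264150.

264150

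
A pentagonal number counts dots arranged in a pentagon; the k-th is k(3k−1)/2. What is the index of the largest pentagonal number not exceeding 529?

Solve n(3n−1)/2 ≤ 529 for integer n.
n = 18 gives 477 ≤ 529, while n = 19 gives 532 > 529; so the answer is index 18.

18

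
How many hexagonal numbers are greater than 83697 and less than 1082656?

The n-th hexagonal number is n(2n−1).
Smallest index with value > 83697: n = 205 (giving 83845).
Largest index with value < 1082656: n = 735 (giving 1079715).
Indices 205 through 735: 531 terms.

531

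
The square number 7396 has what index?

86

We need n² = 7396, so n = √7396 = 86.
Check: 86² = 7396. ✓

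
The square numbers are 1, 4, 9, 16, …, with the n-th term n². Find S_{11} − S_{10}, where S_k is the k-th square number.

21

n² − (n−1)² = 2n − 1, so 11² − 10² = 2·11 − 1 = 21.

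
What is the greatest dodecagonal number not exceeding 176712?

175968

Solve n(5n−4) ≤ 176712 for integer n.
n = 188 gives 175968 ≤ 176712, while n = 189 gives 177849 > 176712; so the answer is 175968.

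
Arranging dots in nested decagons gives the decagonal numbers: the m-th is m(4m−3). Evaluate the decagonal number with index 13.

The 13th decagonal number is n(4n−3) with n = 13.
13·(4·13 − 3) = 13·49 = 637.

637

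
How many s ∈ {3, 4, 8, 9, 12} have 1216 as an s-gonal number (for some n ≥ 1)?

s = 3: P(3, 48) = 1176 and P(3, 49) = 1225; 1216 is not s-gonal.
s = 4: P(4, 34) = 1156 and P(4, 35) = 1225; 1216 is not s-gonal.
s = 8: P(8, 20) = 1160 and P(8, 21) = 1281; 1216 is not s-gonal.
s = 9: P(9, 19) = 1216. ✓
s = 12: P(12, 16) = 1216. ✓
Hits: s ∈ {9, 12} → 2.

2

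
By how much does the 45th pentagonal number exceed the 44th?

133

Consecutive pentagonal numbers differ by 3n − 2: here 3·45 − 2 = 133.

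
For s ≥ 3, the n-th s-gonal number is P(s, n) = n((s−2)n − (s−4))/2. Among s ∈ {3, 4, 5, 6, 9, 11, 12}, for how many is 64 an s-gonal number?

s = 3: P(3, 10) = 55 and P(3, 11) = 66; 64 is not s-gonal.
s = 4: P(4, 8) = 64. ✓
s = 5: P(5, 6) = 51 and P(5, 7) = 70; 64 is not s-gonal.
s = 6: P(6, 5) = 45 and P(6, 6) = 66; 64 is not s-gonal.
s = 9: P(9, 4) = 46 and P(9, 5) = 75; 64 is not s-gonal.
s = 11: P(11, 4) = 58 and P(11, 5) = 95; 64 is not s-gonal.
s = 12: P(12, 4) = 64. ✓
Hits: s ∈ {4, 12} → 2.

2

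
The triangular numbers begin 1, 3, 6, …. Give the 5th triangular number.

The 5th triangular number is n(n+1)/2 with n = 5.
5·6/2 = 30/2 = 15.

15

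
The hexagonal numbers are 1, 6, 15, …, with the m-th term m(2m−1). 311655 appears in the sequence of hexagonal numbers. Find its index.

Set n(2n−1) = 311655, giving 2n² − n − 311655 = 0.
The discriminant is 1 + 8·311655 = 2493241, and √2493241 = 1579.
So n = (1 + 1579) / 4 = 1580/4 = 395.
Check: 395·(2·395 − 1) = 311655. ✓

395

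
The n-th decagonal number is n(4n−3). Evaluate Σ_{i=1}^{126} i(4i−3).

Σ i(4i−3) = 4Σi² − 3Σi over i = 1..126.
Σi = 8001 and Σi² = 674751.
4·674751 − 3·8001 = 2675001.

2675001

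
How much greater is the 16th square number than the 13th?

87

16² = 256 and 13² = 169.
Difference: 256 − 169 = 87.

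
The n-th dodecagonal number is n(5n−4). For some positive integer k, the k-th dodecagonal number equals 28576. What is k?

Set n(5n−4) = 28576, giving 5n² − 4n − 28576 = 0.
The discriminant is 16 + 20·28576 = 571536, and √571536 = 756.
So n = (4 + 756) / 10 = 760/10 = 76.

76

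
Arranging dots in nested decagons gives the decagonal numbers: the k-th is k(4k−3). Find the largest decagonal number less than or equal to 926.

855

Solve n(4n−3) ≤ 926 for integer n.
n = 15 gives 855 ≤ 926, while n = 16 gives 976 > 926; so the answer is 855.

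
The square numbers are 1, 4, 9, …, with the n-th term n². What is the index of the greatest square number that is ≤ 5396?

73

Solve n² ≤ 5396 for integer n.
n = 73 gives 5329 ≤ 5396, while n = 74 gives 5476 > 5396; so the answer is index 73.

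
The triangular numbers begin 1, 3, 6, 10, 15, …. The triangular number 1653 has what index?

57

Set n(n+1)/2 = 1653, giving n² + n − 3306 = 0.
So n = (-1 + 115) / 2 = 114/2 = 57.
Check: 57·58/2 = 1653. ✓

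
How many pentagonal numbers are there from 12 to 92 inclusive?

The n-th pentagonal number is n(3n−1)/2.
Smallest index with value ≥ 12: n = 3 (giving 12).
Largest index with value ≤ 92: n = 8 (giving 92).
Indices 3 through 8: 6 terms.

6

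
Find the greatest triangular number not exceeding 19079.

18915

Solve n(n+1)/2 ≤ 19079 for integer n.
n = 194 gives 18915 ≤ 19079, while n = 195 gives 19110 > 19079; so the answer is 18915.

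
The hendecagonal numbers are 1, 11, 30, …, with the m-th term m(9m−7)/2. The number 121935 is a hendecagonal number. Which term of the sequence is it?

165

Set n(9n−7)/2 = 121935, giving 9n² − 7n − 243870 = 0.
The discriminant is 49 + 72·121935 = 8779369, and √8779369 = 2963.
So n = (7 + 2963) / 18 = 2970/18 = 165.
Check: 165·(9·165 − 7)/2 = 121935. ✓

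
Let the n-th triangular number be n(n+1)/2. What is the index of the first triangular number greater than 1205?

49

Solve n(n+1)/2 > 1205 for integer n.
The largest n with value ≤ 1205 is 48 (since 1176 ≤ 1205 < 1225), so the first above is n = 49, value 1225.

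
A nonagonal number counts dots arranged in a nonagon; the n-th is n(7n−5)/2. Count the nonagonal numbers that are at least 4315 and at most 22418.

The n-th nonagonal number is n(7n−5)/2.
Smallest index with value ≥ 4315: n = 36 (giving 4446).
Largest index with value ≤ 22418: n = 80 (giving 22200).
Indices 36 through 80: 45 terms.

45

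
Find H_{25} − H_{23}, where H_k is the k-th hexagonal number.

25·(2·25 − 1) = 1225 and 23·(2·23 − 1) = 1035.
Difference: 1225 − 1035 = 190.

190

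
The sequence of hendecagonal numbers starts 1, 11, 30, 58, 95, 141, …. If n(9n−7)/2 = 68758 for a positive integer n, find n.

Set n(9n−7)/2 = 68758, giving 9n² − 7n − 137516 = 0.
The discriminant is 49 + 72·68758 = 4950625, and √4950625 = 2225.
So n = (7 + 2225) / 18 = 2232/18 = 124.

124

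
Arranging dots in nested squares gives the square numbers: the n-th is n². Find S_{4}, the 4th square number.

16

The 4th square number is n² with n = 4.
4² = 16.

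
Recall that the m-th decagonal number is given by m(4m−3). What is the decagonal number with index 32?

32·(4·32 − 3) = 32·125 = 4000.

4000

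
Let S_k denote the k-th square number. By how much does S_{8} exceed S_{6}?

8² = 64 and 6² = 36.
Difference: 64 − 36 = 28.

28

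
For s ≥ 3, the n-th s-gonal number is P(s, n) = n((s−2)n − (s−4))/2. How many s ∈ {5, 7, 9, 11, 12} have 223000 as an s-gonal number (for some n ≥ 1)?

s = 5: P(5, 385) = 222145 and P(5, 386) = 223301; 223000 is not s-gonal.
s = 7: P(7, 298) = 221563 and P(7, 299) = 223054; 223000 is not s-gonal.
s = 9: P(9, 252) = 221634 and P(9, 253) = 223399; 223000 is not s-gonal.
s = 11: P(11, 223) = 223000. ✓
s = 12: P(12, 211) = 221761 and P(12, 212) = 223872; 223000 is not s-gonal.
Hits: s ∈ {11} → 1.

1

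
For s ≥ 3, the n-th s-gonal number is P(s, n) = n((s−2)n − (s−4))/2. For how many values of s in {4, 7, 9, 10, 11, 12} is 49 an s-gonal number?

s = 4: P(4, 7) = 49. ✓
s = 7: P(7, 4) = 34 and P(7, 5) = 55; 49 is not s-gonal.
s = 9: P(9, 4) = 46 and P(9, 5) = 75; 49 is not s-gonal.
s = 10: P(10, 3) = 27 and P(10, 4) = 52; 49 is not s-gonal.
s = 11: P(11, 3) = 30 and P(11, 4) = 58; 49 is not s-gonal.
s = 12: P(12, 3) = 33 and P(12, 4) = 64; 49 is not s-gonal.
Hits: s ∈ {4} → 1.

1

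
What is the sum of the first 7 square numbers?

Σ_{i=1}^{7} i² = 7·8·15/6 = 140.

140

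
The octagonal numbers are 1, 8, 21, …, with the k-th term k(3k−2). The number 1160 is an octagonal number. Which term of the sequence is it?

Set n(3n−2) = 1160, giving 3n² − 2n − 1160 = 0.
So n = (2 + 118) / 6 = 120/6 = 20.
Check: 20·(3·20 − 2) = 1160. ✓

20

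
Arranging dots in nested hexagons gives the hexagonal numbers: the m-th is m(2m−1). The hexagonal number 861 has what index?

21

Set n(2n−1) = 861, giving 2n² − n − 861 = 0.
The discriminant is 1 + 8·861 = 6889, and √6889 = 83.
So n = (1 + 83) / 4 = 84/4 = 21.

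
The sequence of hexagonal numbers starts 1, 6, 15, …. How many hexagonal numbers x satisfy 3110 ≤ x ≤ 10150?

32

The n-th hexagonal number is n(2n−1).
Smallest index with value ≥ 3110: n = 40 (giving 3160).
Largest index with value ≤ 10150: n = 71 (giving 10011).
Indices 40 through 71: 32 terms.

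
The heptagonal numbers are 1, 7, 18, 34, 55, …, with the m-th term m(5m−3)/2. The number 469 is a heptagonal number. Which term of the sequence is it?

Set n(5n−3)/2 = 469, giving 5n² − 3n − 938 = 0.
The discriminant is 9 + 40·469 = 18769, and √18769 = 137.
So n = (3 + 137) / 10 = 140/10 = 14.

14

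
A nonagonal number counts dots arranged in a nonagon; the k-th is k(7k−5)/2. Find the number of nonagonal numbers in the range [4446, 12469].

The n-th nonagonal number is n(7n−5)/2.
Smallest index with value ≥ 4446: n = 36 (giving 4446).
Largest index with value ≤ 12469: n = 60 (giving 12450).
Indices 36 through 60: 25 terms.

25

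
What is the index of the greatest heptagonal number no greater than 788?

Solve n(5n−3)/2 ≤ 788 for integer n.
n = 18 gives 783 ≤ 788, while n = 19 gives 874 > 788; so the answer is index 18.

18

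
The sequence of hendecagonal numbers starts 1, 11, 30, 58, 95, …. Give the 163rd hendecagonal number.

The 163rd hendecagonal number is n(9n−7)/2 with n = 163.
163·(9·163 − 7)/2 = 163·1460/2 = 163·730 = 118990.

118990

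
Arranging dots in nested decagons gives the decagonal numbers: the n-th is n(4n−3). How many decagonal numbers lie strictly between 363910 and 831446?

154

The n-th decagonal number is n(4n−3).
Smallest index with value > 363910: n = 303 (giving 366327).
Largest index with value < 831446: n = 456 (giving 830376).
Indices 303 through 456: 154 terms.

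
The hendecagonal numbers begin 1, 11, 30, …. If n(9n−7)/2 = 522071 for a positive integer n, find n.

Set n(9n−7)/2 = 522071, giving 9n² − 7n − 1044142 = 0.
So n = (7 + 6131) / 18 = 6138/18 = 341.

341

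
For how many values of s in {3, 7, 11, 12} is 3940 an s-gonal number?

s = 3: P(3, 88) = 3916 and P(3, 89) = 4005; 3940 is not s-gonal.
s = 7: P(7, 40) = 3940. ✓
s = 11: P(11, 29) = 3683 and P(11, 30) = 3945; 3940 is not s-gonal.
s = 12: P(12, 28) = 3808 and P(12, 29) = 4089; 3940 is not s-gonal.
Hits: s ∈ {7} → 1.

1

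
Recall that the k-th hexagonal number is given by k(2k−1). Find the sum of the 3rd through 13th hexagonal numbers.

1540

Σ i(2i−1) = 2Σi² − Σi over i = 3..13.
Σi = 91 − 3 = 88 and Σi² = 819 − 5 = 814.
2·814 − 1·88 = 1540.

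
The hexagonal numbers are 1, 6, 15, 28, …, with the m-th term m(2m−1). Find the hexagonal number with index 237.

237·(2·237 − 1) = 237·473 = 112101.

112101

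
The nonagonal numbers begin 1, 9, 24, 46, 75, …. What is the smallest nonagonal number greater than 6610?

6666

Solve n(7n−5)/2 > 6610 for integer n.
The largest n with value ≤ 6610 is 43 (since 6364 ≤ 6610 < 6666), so the first above is n = 44, value 6666.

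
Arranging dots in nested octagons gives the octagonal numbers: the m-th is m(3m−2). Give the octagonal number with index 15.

645

The 15th octagonal number is n(3n−2) with n = 15.
15·(3·15 − 2) = 15·43 = 645.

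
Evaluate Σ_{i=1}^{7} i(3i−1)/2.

Σ i(3i−1)/2 = (3Σi² − Σi) / 2 over i = 1..7.
Σi = 28 and Σi² = 140.
(3·140 − 1·28) / 2 = 392/2 = 196.

196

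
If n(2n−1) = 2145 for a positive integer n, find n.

Set n(2n−1) = 2145, giving 2n² − n − 2145 = 0.
The discriminant is 1 + 8·2145 = 17161, and √17161 = 131.
So n = (1 + 131) / 4 = 132/4 = 33.

33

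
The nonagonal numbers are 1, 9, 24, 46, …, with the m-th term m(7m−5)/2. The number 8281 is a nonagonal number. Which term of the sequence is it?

Set n(7n−5)/2 = 8281, giving 7n² − 5n − 16562 = 0.
So n = (5 + 681) / 14 = 686/14 = 49.

49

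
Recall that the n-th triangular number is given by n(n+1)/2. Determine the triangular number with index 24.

300

The 24th triangular number is n(n+1)/2 with n = 24.
24·25/2 = 600/2 = 300.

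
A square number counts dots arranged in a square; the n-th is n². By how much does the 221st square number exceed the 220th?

441

n² − (n−1)² = 2n − 1, so 221² − 220² = 2·221 − 1 = 441.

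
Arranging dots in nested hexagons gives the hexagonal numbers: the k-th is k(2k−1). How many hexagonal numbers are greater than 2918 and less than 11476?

37

The n-th hexagonal number is n(2n−1).
Smallest index with value > 2918: n = 39 (giving 3003).
Largest index with value < 11476: n = 75 (giving 11175).
Indices 39 through 75: 37 terms.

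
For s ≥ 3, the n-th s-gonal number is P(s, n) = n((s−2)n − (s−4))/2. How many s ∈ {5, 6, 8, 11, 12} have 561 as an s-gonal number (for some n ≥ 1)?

2

s = 5: P(5, 19) = 532 and P(5, 20) = 590; 561 is not s-gonal.
s = 6: P(6, 17) = 561. ✓
s = 8: P(8, 14) = 560 and P(8, 15) = 645; 561 is not s-gonal.
s = 11: P(11, 11) = 506 and P(11, 12) = 606; 561 is not s-gonal.
s = 12: P(12, 11) = 561. ✓
Hits: s ∈ {6, 12} → 2.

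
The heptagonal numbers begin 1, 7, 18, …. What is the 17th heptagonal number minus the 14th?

17·(5·17 − 3)/2 = 697 and 14·(5·14 − 3)/2 = 469.
Difference: 697 − 469 = 228.

228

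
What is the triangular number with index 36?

36·37/2 = 1332/2 = 666.

666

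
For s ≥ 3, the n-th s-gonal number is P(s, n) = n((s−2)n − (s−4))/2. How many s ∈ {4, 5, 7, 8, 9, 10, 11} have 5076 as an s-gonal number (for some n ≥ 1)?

1

s = 4: P(4, 71) = 5041 and P(4, 72) = 5184; 5076 is not s-gonal.
s = 5: P(5, 58) = 5017 and P(5, 59) = 5192; 5076 is not s-gonal.
s = 7: P(7, 45) = 4995 and P(7, 46) = 5221; 5076 is not s-gonal.
s = 8: P(8, 41) = 4961 and P(8, 42) = 5208; 5076 is not s-gonal.
s = 9: P(9, 38) = 4959 and P(9, 39) = 5226; 5076 is not s-gonal.
s = 10: P(10, 36) = 5076. ✓
s = 11: P(11, 33) = 4785 and P(11, 34) = 5083; 5076 is not s-gonal.
Hits: s ∈ {10} → 1.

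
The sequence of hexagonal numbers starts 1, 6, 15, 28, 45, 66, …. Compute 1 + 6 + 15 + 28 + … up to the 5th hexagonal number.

Σ i(2i−1) = 2Σi² − Σi over i = 1..5.
Σi = 15 and Σi² = 55.
2·55 − 1·15 = 95.

95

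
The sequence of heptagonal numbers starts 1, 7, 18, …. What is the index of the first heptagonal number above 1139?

22

Solve n(5n−3)/2 > 1139 for integer n.
The largest n with value ≤ 1139 is 21 (since 1071 ≤ 1139 < 1177), so the first above is n = 22, value 1177.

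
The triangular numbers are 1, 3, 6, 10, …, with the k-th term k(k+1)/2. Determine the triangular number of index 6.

21

6·7/2 = 42/2 = 21.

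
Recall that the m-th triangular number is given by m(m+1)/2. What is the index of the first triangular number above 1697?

Solve n(n+1)/2 > 1697 for integer n.
The largest n with value ≤ 1697 is 57 (since 1653 ≤ 1697 < 1711), so the first above is n = 58, value 1711.

58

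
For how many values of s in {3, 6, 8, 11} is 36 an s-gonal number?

s = 3: P(3, 8) = 36. ✓
s = 6: P(6, 4) = 28 and P(6, 5) = 45; 36 is not s-gonal.
s = 8: P(8, 3) = 21 and P(8, 4) = 40; 36 is not s-gonal.
s = 11: P(11, 3) = 30 and P(11, 4) = 58; 36 is not s-gonal.
Hits: s ∈ {3} → 1.

1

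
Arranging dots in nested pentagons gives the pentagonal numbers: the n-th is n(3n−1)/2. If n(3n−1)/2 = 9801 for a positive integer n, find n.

81

Set n(3n−1)/2 = 9801, giving 3n² − n − 19602 = 0.
So n = (1 + 485) / 6 = 486/6 = 81.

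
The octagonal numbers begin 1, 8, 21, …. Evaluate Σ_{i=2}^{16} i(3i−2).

Σ i(3i−2) = 3Σi² − 2Σi over i = 2..16.
Σi = 136 − 1 = 135 and Σi² = 1496 − 1 = 1495.
3·1495 − 2·135 = 4215.

4215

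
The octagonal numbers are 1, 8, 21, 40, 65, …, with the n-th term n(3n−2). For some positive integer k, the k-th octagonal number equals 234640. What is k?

280

Set n(3n−2) = 234640, giving 3n² − 2n − 234640 = 0.
The discriminant is 4 + 12·234640 = 2815684, and √2815684 = 1678.
So n = (2 + 1678) / 6 = 1680/6 = 280.
Check: 280·(3·280 − 2) = 234640. ✓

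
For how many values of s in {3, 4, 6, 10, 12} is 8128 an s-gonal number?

s = 3: P(3, 127) = 8128. ✓
s = 4: P(4, 90) = 8100 and P(4, 91) = 8281; 8128 is not s-gonal.
s = 6: P(6, 64) = 8128. ✓
s = 10: P(10, 45) = 7965 and P(10, 46) = 8326; 8128 is not s-gonal.
s = 12: P(12, 40) = 7840 and P(12, 41) = 8241; 8128 is not s-gonal.
Hits: s ∈ {3, 6} → 2.

2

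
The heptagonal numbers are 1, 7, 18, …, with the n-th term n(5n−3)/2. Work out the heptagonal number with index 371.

The 371st heptagonal number is n(5n−3)/2 with n = 371.
371·(5·371 − 3)/2 = 371·1852/2 = 371·926 = 343546.

343546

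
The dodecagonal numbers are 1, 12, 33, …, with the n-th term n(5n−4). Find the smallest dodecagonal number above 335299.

336960

Solve n(5n−4) > 335299 for integer n.
The largest n with value ≤ 335299 is 259 (since 334369 ≤ 335299 < 336960), so the first above is n = 260, value 336960.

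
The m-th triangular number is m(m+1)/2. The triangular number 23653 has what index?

217

Set n(n+1)/2 = 23653, giving n² + n − 47306 = 0.
The discriminant is 1 + 8·23653 = 189225, and √189225 = 435.
So n = (-1 + 435) / 2 = 434/2 = 217.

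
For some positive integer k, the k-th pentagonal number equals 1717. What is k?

34

Set n(3n−1)/2 = 1717, giving 3n² − n − 3434 = 0.
The discriminant is 1 + 24·1717 = 41209, and √41209 = 203.
So n = (1 + 203) / 6 = 204/6 = 34.
Check: 34·(3·34 − 1)/2 = 1717. ✓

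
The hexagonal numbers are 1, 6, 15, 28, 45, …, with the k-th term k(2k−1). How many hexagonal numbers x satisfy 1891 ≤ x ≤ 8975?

The n-th hexagonal number is n(2n−1).
Smallest index with value ≥ 1891: n = 31 (giving 1891).
Largest index with value ≤ 8975: n = 67 (giving 8911).
Indices 31 through 67: 37 terms.

37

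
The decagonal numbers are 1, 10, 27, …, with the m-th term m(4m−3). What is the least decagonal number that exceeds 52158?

Solve n(4n−3) > 52158 for integer n.
The largest n with value ≤ 52158 is 114 (since 51642 ≤ 52158 < 52555), so the first above is n = 115, value 52555.

52555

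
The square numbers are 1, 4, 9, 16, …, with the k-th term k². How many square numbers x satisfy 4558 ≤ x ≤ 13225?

48

The n-th square number is n².
Smallest index with value ≥ 4558: n = 68 (giving 4624).
Largest index with value ≤ 13225: n = 115 (giving 13225).
Indices 68 through 115: 48 terms.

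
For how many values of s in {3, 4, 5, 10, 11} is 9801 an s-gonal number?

2

s = 3: P(3, 139) = 9730 and P(3, 140) = 9870; 9801 is not s-gonal.
s = 4: P(4, 99) = 9801. ✓
s = 5: P(5, 81) = 9801. ✓
s = 10: P(10, 49) = 9457 and P(10, 50) = 9850; 9801 is not s-gonal.
s = 11: P(11, 47) = 9776 and P(11, 48) = 10200; 9801 is not s-gonal.
Hits: s ∈ {4, 5} → 2.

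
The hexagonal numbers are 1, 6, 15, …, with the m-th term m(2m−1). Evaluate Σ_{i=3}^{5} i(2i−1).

88

Σ i(2i−1) = 2Σi² − Σi over i = 3..5.
Σi = 15 − 3 = 12 and Σi² = 55 − 5 = 50.
2·50 − 1·12 = 88.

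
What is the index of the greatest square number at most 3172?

56

Solve n² ≤ 3172 for integer n.
n = 56 gives 3136 ≤ 3172, while n = 57 gives 3249 > 3172; so the answer is index 56.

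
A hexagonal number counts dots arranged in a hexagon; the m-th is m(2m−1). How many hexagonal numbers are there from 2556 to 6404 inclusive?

21

The n-th hexagonal number is n(2n−1).
Smallest index with value ≥ 2556: n = 36 (giving 2556).
Largest index with value ≤ 6404: n = 56 (giving 6216).
Indices 36 through 56: 21 terms.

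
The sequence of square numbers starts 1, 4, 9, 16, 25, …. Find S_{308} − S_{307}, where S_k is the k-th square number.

615

n² − (n−1)² = 2n − 1, so 308² − 307² = 2·308 − 1 = 615.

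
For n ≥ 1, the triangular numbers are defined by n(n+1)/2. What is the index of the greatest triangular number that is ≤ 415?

Solve n(n+1)/2 ≤ 415 for integer n.
n = 28 gives 406 ≤ 415, while n = 29 gives 435 > 415; so the answer is index 28.

28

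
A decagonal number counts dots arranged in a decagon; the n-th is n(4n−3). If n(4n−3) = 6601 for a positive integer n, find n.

41

Set n(4n−3) = 6601, giving 4n² − 3n − 6601 = 0.
The discriminant is 9 + 16·6601 = 105625, and √105625 = 325.
So n = (3 + 325) / 8 = 328/8 = 41.
Check: 41·(4·41 − 3) = 6601. ✓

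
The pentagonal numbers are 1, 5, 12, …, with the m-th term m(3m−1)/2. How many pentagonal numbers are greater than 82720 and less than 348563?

The n-th pentagonal number is n(3n−1)/2.
Smallest index with value > 82720: n = 236 (giving 83426).
Largest index with value < 348563: n = 482 (giving 348245).
Indices 236 through 482: 247 terms.

247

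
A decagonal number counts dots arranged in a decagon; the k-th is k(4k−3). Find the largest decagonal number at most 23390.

22876

Solve n(4n−3) ≤ 23390 for integer n.
n = 76 gives 22876 ≤ 23390, while n = 77 gives 23485 > 23390; so the answer is 22876.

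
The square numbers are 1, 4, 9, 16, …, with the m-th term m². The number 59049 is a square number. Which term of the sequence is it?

243

We need n² = 59049, so n = √59049 = 243.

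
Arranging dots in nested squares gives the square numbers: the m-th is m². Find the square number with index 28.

784

28² = 784.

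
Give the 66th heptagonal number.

10791

The 66th heptagonal number is n(5n−3)/2 with n = 66.
66·(5·66 − 3)/2 = 66·327/2 = 10791.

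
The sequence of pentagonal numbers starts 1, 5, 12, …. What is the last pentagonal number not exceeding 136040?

Solve n(3n−1)/2 ≤ 136040 for integer n.
n = 301 gives 135751 ≤ 136040, while n = 302 gives 136655 > 136040; so the answer is 135751.

135751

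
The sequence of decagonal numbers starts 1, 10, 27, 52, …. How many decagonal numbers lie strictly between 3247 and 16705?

36

The n-th decagonal number is n(4n−3).
Smallest index with value > 3247: n = 29 (giving 3277).
Largest index with value < 16705: n = 64 (giving 16192).
Indices 29 through 64: 36 terms.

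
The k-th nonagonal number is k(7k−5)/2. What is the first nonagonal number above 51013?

51789

Solve n(7n−5)/2 > 51013 for integer n.
The largest n with value ≤ 51013 is 121 (since 50941 ≤ 51013 < 51789), so the first above is n = 122, value 51789.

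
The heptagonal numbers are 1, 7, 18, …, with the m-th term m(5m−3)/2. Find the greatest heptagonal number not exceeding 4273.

Solve n(5n−3)/2 ≤ 4273 for integer n.
n = 41 gives 4141 ≤ 4273, while n = 42 gives 4347 > 4273; so the answer is 4141.

4141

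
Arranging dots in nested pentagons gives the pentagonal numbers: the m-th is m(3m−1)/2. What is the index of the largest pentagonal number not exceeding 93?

8

Solve n(3n−1)/2 ≤ 93 for integer n.
n = 8 gives 92 ≤ 93, while n = 9 gives 117 > 93; so the answer is index 8.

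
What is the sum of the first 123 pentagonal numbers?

Σ i(3i−1)/2 = (3Σi² − Σi) / 2 over i = 1..123.
Σi = 7626 and Σi² = 627874.
(3·627874 − 1·7626) / 2 = 1875996/2 = 937998.

937998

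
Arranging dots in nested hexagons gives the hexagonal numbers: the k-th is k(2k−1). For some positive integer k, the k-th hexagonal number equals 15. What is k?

Set n(2n−1) = 15, giving 2n² − n − 15 = 0.
The discriminant is 1 + 8·15 = 121, and √121 = 11.
So n = (1 + 11) / 4 = 12/4 = 3.

3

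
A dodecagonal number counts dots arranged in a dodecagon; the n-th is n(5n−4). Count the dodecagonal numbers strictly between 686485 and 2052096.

271

The n-th dodecagonal number is n(5n−4).
Smallest index with value > 686485: n = 371 (giving 686721).
Largest index with value < 2052096: n = 641 (giving 2051841).
Indices 371 through 641: 271 terms.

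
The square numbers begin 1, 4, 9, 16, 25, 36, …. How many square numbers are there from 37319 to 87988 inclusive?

The n-th square number is n².
Smallest index with value ≥ 37319: n = 194 (giving 37636).
Largest index with value ≤ 87988: n = 296 (giving 87616).
Indices 194 through 296: 103 terms.

103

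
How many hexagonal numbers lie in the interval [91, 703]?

The n-th hexagonal number is n(2n−1).
Smallest index with value ≥ 91: n = 7 (giving 91).
Largest index with value ≤ 703: n = 19 (giving 703).
Indices 7 through 19: 13 terms.

13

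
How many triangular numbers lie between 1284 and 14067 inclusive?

117

The n-th triangular number is n(n+1)/2.
Smallest index with value ≥ 1284: n = 51 (giving 1326).
Largest index with value ≤ 14067: n = 167 (giving 14028).
Indices 51 through 167: 117 terms.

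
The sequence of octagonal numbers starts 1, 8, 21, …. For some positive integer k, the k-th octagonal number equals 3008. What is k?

Set n(3n−2) = 3008, giving 3n² − 2n − 3008 = 0.
The discriminant is 4 + 12·3008 = 36100, and √36100 = 190.
So n = (2 + 190) / 6 = 192/6 = 32.
Check: 32·(3·32 − 2) = 3008. ✓

32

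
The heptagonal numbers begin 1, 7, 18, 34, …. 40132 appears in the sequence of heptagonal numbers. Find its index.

Set n(5n−3)/2 = 40132, giving 5n² − 3n − 80264 = 0.
The discriminant is 9 + 40·40132 = 1605289, and √1605289 = 1267.
So n = (3 + 1267) / 10 = 1270/10 = 127.

127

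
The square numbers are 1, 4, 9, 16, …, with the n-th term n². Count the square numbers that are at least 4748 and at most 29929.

The n-th square number is n².
Smallest index with value ≥ 4748: n = 69 (giving 4761).
Largest index with value ≤ 29929: n = 173 (giving 29929).
Indices 69 through 173: 105 terms.

105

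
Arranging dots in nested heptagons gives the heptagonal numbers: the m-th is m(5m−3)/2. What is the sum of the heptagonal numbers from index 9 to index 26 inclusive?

Σ i(5i−3)/2 = (5Σi² − 3Σi) / 2 over i = 9..26.
Σi = 351 − 36 = 315 and Σi² = 6201 − 204 = 5997.
(5·5997 − 3·315) / 2 = 29040/2 = 14520.

14520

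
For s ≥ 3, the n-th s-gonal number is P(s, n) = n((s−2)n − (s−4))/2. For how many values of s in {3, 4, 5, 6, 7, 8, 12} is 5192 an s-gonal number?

s = 3: P(3, 101) = 5151 and P(3, 102) = 5253; 5192 is not s-gonal.
s = 4: P(4, 72) = 5184 and P(4, 73) = 5329; 5192 is not s-gonal.
s = 5: P(5, 59) = 5192. ✓
s = 6: P(6, 51) = 5151 and P(6, 52) = 5356; 5192 is not s-gonal.
s = 7: P(7, 45) = 4995 and P(7, 46) = 5221; 5192 is not s-gonal.
s = 8: P(8, 41) = 4961 and P(8, 42) = 5208; 5192 is not s-gonal.
s = 12: P(12, 32) = 4992 and P(12, 33) = 5313; 5192 is not s-gonal.
Hits: s ∈ {5} → 1.

1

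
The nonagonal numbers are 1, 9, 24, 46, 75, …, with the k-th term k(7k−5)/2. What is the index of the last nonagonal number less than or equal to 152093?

208

Solve n(7n−5)/2 ≤ 152093 for integer n.
n = 208 gives 150904 ≤ 152093, while n = 209 gives 152361 > 152093; so the answer is index 208.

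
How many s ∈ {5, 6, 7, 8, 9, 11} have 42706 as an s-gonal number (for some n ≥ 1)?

1

s = 5: P(5, 168) = 42252 and P(5, 169) = 42757; 42706 is not s-gonal.
s = 6: P(6, 146) = 42486 and P(6, 147) = 43071; 42706 is not s-gonal.
s = 7: P(7, 131) = 42706. ✓
s = 8: P(8, 119) = 42245 and P(8, 120) = 42960; 42706 is not s-gonal.
s = 9: P(9, 110) = 42075 and P(9, 111) = 42846; 42706 is not s-gonal.
s = 11: P(11, 97) = 42001 and P(11, 98) = 42875; 42706 is not s-gonal.
Hits: s ∈ {7} → 1.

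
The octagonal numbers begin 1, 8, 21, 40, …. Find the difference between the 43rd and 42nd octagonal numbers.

Consecutive octagonal numbers differ by 6n − 5: here 6·43 − 5 = 253.

253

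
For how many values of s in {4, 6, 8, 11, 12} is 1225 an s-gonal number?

s = 4: P(4, 35) = 1225. ✓
s = 6: P(6, 25) = 1225. ✓
s = 8: P(8, 20) = 1160 and P(8, 21) = 1281; 1225 is not s-gonal.
s = 11: P(11, 16) = 1096 and P(11, 17) = 1241; 1225 is not s-gonal.
s = 12: P(12, 16) = 1216 and P(12, 17) = 1377; 1225 is not s-gonal.
Hits: s ∈ {4, 6} → 2.

2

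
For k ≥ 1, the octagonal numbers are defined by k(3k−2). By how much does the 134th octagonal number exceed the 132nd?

134·(3·134 − 2) = 53600 and 132·(3·132 − 2) = 52008.
Difference: 53600 − 52008 = 1592.

1592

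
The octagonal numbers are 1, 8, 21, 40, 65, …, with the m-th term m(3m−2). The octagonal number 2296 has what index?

28

Set n(3n−2) = 2296, giving 3n² − 2n − 2296 = 0.
The discriminant is 4 + 12·2296 = 27556, and √27556 = 166.
So n = (2 + 166) / 6 = 168/6 = 28.
Check: 28·(3·28 − 2) = 2296. ✓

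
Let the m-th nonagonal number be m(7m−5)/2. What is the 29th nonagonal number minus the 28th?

197

Consecutive nonagonal numbers differ by 7n − 6: here 7·29 − 6 = 197.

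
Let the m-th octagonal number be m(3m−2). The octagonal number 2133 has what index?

Set n(3n−2) = 2133, giving 3n² − 2n − 2133 = 0.
So n = (2 + 160) / 6 = 162/6 = 27.

27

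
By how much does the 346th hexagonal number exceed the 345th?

1381

Consecutive hexagonal numbers differ by 4n − 3: here 4·346 − 3 = 1381.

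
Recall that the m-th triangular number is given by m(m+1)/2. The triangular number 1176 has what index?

Set n(n+1)/2 = 1176, giving n² + n − 2352 = 0.
The discriminant is 1 + 8·1176 = 9409, and √9409 = 97.
So n = (-1 + 97) / 2 = 96/2 = 48.
Check: 48·49/2 = 1176. ✓

48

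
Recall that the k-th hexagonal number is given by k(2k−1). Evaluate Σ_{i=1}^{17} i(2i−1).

3417

Σ i(2i−1) = 2Σi² − Σi over i = 1..17.
Σi = 153 and Σi² = 1785.
2·1785 − 1·153 = 3417.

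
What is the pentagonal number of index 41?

2501

41·(3·41 − 1)/2 = 41·122/2 = 41·61 = 2501.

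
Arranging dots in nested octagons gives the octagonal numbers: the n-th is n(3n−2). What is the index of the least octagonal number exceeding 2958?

Solve n(3n−2) > 2958 for integer n.
The largest n with value ≤ 2958 is 31 (since 2821 ≤ 2958 < 3008), so the first above is n = 32, value 3008.

32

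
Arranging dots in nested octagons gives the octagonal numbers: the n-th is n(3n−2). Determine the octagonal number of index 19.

1045

The 19th octagonal number is n(3n−2) with n = 19.
19·(3·19 − 2) = 19·55 = 1045.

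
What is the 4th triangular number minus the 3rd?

Consecutive triangular numbers differ by n: T_{4} − T_{3} = 4.

4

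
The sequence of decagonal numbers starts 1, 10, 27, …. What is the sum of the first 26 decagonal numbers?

Σ i(4i−3) = 4Σi² − 3Σi over i = 1..26.
Σi = 351 and Σi² = 6201.
4·6201 − 3·351 = 23751.

23751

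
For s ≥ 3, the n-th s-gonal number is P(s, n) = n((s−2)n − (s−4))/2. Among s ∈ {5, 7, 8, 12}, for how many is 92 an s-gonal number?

s = 5: P(5, 8) = 92. ✓
s = 7: P(7, 6) = 81 and P(7, 7) = 112; 92 is not s-gonal.
s = 8: P(8, 5) = 65 and P(8, 6) = 96; 92 is not s-gonal.
s = 12: P(12, 4) = 64 and P(12, 5) = 105; 92 is not s-gonal.
Hits: s ∈ {5} → 1.

1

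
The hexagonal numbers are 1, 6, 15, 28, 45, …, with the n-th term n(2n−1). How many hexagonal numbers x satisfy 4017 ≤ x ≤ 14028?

39

The n-th hexagonal number is n(2n−1).
Smallest index with value ≥ 4017: n = 46 (giving 4186).
Largest index with value ≤ 14028: n = 84 (giving 14028).
Indices 46 through 84: 39 terms.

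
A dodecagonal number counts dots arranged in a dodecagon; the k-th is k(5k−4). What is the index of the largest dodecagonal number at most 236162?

Solve n(5n−4) ≤ 236162 for integer n.
n = 217 gives 234577 ≤ 236162, while n = 218 gives 236748 > 236162; so the answer is index 217.

217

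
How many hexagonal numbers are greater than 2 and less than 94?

The n-th hexagonal number is n(2n−1).
Smallest index with value > 2: n = 2 (giving 6).
Largest index with value < 94: n = 7 (giving 91).
Indices 2 through 7: 6 terms.

6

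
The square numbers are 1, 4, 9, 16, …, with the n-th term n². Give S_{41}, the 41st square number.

The 41st square number is n² with n = 41.
41² = 1681.

1681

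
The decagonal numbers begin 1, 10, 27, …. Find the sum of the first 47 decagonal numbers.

Σ i(4i−3) = 4Σi² − 3Σi over i = 1..47.
Σi = 1128 and Σi² = 35720.
4·35720 − 3·1128 = 139496.

139496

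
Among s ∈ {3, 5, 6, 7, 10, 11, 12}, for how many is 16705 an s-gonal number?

s = 3: P(3, 182) = 16653 and P(3, 183) = 16836; 16705 is not s-gonal.
s = 5: P(5, 105) = 16485 and P(5, 106) = 16801; 16705 is not s-gonal.
s = 6: P(6, 91) = 16471 and P(6, 92) = 16836; 16705 is not s-gonal.
s = 7: P(7, 82) = 16687 and P(7, 83) = 17098; 16705 is not s-gonal.
s = 10: P(10, 65) = 16705. ✓
s = 11: P(11, 61) = 16531 and P(11, 62) = 17081; 16705 is not s-gonal.
s = 12: P(12, 58) = 16588 and P(12, 59) = 17169; 16705 is not s-gonal.
Hits: s ∈ {10} → 1.

1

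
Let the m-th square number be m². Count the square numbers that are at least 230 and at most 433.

5

The n-th square number is n².
Smallest index with value ≥ 230: n = 16 (giving 256).
Largest index with value ≤ 433: n = 20 (giving 400).
Indices 16 through 20: 5 terms.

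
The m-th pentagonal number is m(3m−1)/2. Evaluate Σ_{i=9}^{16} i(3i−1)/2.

Σ i(3i−1)/2 = (3Σi² − Σi) / 2 over i = 9..16.
Σi = 136 − 36 = 100 and Σi² = 1496 − 204 = 1292.
(3·1292 − 1·100) / 2 = 3776/2 = 1888.

1888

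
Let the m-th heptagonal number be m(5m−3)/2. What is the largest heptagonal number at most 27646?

Solve n(5n−3)/2 ≤ 27646 for integer n.
n = 105 gives 27405 ≤ 27646, while n = 106 gives 27931 > 27646; so the answer is 27405.

27405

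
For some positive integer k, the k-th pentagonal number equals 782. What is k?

Set n(3n−1)/2 = 782, giving 3n² − n − 1564 = 0.
The discriminant is 1 + 24·782 = 18769, and √18769 = 137.
So n = (1 + 137) / 6 = 138/6 = 23.
Check: 23·(3·23 − 1)/2 = 782. ✓

23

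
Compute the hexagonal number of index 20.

780

20·(2·20 − 1) = 20·39 = 780.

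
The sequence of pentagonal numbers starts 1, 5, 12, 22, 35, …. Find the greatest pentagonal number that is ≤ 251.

Solve n(3n−1)/2 ≤ 251 for integer n.
n = 13 gives 247 ≤ 251, while n = 14 gives 287 > 251; so the answer is 247.

247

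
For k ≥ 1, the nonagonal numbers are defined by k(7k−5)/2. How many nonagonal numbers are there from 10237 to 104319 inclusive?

119

The n-th nonagonal number is n(7n−5)/2.
Smallest index with value ≥ 10237: n = 55 (giving 10450).
Largest index with value ≤ 104319: n = 173 (giving 104319).
Indices 55 through 173: 119 terms.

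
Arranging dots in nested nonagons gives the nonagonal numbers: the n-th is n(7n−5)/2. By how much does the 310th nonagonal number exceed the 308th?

310·(7·310 − 5)/2 = 335575 and 308·(7·308 − 5)/2 = 331254.
Difference: 335575 − 331254 = 4321.

4321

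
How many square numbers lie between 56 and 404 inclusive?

13

The n-th square number is n².
Smallest index with value ≥ 56: n = 8 (giving 64).
Largest index with value ≤ 404: n = 20 (giving 400).
Indices 8 through 20: 13 terms.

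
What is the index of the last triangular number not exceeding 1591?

55

Solve n(n+1)/2 ≤ 1591 for integer n.
n = 55 gives 1540 ≤ 1591, while n = 56 gives 1596 > 1591; so the answer is index 55.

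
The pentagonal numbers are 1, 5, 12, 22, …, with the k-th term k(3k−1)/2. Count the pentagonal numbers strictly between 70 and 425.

9

The n-th pentagonal number is n(3n−1)/2.
Smallest index with value > 70: n = 8 (giving 92).
Largest index with value < 425: n = 16 (giving 376).
Indices 8 through 16: 9 terms.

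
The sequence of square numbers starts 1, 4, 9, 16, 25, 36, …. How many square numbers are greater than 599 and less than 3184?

32

The n-th square number is n².
Smallest index with value > 599: n = 25 (giving 625).
Largest index with value < 3184: n = 56 (giving 3136).
Indices 25 through 56: 32 terms.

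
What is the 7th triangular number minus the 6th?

7

Consecutive triangular numbers differ by n: T_{7} − T_{6} = 7.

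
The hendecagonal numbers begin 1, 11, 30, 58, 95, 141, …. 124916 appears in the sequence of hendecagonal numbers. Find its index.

Set n(9n−7)/2 = 124916, giving 9n² − 7n − 249832 = 0.
So n = (7 + 2999) / 18 = 3006/18 = 167.
Check: 167·(9·167 − 7)/2 = 124916. ✓

167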